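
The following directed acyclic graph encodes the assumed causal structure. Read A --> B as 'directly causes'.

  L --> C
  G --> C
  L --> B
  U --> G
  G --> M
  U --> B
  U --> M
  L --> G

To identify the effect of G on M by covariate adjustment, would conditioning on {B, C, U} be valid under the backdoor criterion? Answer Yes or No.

No

Backdoor paths from G to M (paths whose first edge points into G):
  P1: G <- U -> M
  P2: G <- L -> B <- U -> M
Condition 1 (no descendant of G in the set): FAILS — C is a descendant of G.
Condition 2 (every backdoor path blocked by {B, C, U}):
  P1: blocked at fork node U ∈ conditioning set.
  P2: blocked at fork node U ∈ conditioning set.
{B, C, U} does not satisfy the backdoor criterion.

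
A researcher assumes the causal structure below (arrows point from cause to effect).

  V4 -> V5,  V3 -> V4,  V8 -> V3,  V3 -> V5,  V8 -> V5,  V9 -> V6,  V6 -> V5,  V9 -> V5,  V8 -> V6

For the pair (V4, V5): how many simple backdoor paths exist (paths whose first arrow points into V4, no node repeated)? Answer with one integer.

4

A backdoor path from V4 to V5 is any simple undirected path whose first edge points into V4 (i.e. leaves V4 via a parent).
Parents of V4: {V3}.
Enumerating:
  P1: V4 <- V3 <- V8 -> V6 <- V9 -> V5
  P2: V4 <- V3 <- V8 -> V6 -> V5
  P3: V4 <- V3 <- V8 -> V5
  P4: V4 <- V3 -> V5
That exhausts the simple backdoor paths. Count: 4.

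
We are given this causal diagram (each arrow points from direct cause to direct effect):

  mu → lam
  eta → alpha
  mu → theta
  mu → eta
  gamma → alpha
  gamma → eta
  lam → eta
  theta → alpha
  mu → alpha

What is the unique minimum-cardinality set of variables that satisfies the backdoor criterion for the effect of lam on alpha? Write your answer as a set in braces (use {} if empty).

{mu}

Variables eligible for adjustment (non-descendants of lam, excluding lam and alpha): {gamma, mu, theta}.
Backdoor paths from lam to alpha:
  P1: lam <- mu -> eta <- gamma -> alpha
  P2: lam <- mu -> eta -> alpha
  P3: lam <- mu -> theta -> alpha
  P4: lam <- mu -> alpha
The empty set is not sufficient: P2 (lam <- mu -> eta -> alpha) has no collider blocking it and no conditioned non-collider, so it is open.
Try {mu}:
  P1: blocked at fork node mu ∈ conditioning set.
  P2: blocked at fork node mu ∈ conditioning set.
  P3: blocked at fork node mu ∈ conditioning set.
  P4: blocked at fork node mu ∈ conditioning set.
{mu} contains no descendant of lam and blocks every backdoor path.
No other singleton works — e.g. {gamma} leaves P2 open — so {mu} is the unique smallest valid adjustment set.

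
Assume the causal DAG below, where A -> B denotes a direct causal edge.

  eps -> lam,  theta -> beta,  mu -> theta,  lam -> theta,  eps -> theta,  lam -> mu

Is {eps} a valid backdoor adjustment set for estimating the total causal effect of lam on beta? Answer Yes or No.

Backdoor paths from lam to beta (paths whose first edge points into lam):
  P1: lam <- eps -> theta -> beta
Condition 1 (no descendant of lam in the set): holds — descendants of lam are {beta, mu, theta}; none are in {eps}.
Condition 2 (every backdoor path blocked by {eps}):
  P1: blocked at fork node eps ∈ conditioning set.
{eps} satisfies the backdoor criterion.

Yes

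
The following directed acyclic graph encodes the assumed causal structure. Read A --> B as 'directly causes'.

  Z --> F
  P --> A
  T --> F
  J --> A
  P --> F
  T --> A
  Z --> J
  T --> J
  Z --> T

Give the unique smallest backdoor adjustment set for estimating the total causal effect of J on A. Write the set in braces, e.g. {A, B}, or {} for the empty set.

{T}

Variables eligible for adjustment (non-descendants of J, excluding J and A): {F, P, T, Z}.
Backdoor paths from J to A:
  P1: J <- Z -> T -> F <- P -> A
  P2: J <- Z -> T -> A
  P3: J <- Z -> F <- P -> A
  P4: J <- Z -> F <- T -> A
  P5: J <- T <- Z -> F <- P -> A
  P6: J <- T -> F <- P -> A
  P7: J <- T -> A
The empty set is not sufficient: P2 (J <- Z -> T -> A) has no collider blocking it and no conditioned non-collider, so it is open.
Try {T}:
  P1: blocked at chain node T ∈ conditioning set.
  P2: blocked at chain node T ∈ conditioning set.
  P3: blocked at collider F (neither it nor any descendant is in the conditioning set).
  P4: blocked at collider F (neither it nor any descendant is in the conditioning set).
  P5: blocked at chain node T ∈ conditioning set.
  P6: blocked at fork node T ∈ conditioning set.
  P7: blocked at fork node T ∈ conditioning set.
{T} contains no descendant of J and blocks every backdoor path.
No other singleton works — e.g. {Z} leaves P7 open — so {T} is the unique smallest valid adjustment set.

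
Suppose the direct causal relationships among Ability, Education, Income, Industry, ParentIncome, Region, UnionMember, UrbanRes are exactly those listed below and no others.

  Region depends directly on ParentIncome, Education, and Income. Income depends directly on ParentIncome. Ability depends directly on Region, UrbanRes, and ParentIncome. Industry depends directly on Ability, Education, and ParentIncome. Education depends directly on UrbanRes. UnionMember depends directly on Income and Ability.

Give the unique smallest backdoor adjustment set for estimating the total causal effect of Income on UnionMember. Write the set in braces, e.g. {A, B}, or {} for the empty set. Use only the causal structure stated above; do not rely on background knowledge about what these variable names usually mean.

{ParentIncome}

Variables eligible for adjustment (non-descendants of Income, excluding Income and UnionMember): {Education, ParentIncome, UrbanRes}.
Backdoor paths from Income to UnionMember:
  P1: Income <- ParentIncome -> Region <- Education <- UrbanRes -> Ability -> UnionMember
  P2: Income <- ParentIncome -> Region <- Education -> Industry <- Ability -> UnionMember
  P3: Income <- ParentIncome -> Region -> Ability -> UnionMember
  P4: Income <- ParentIncome -> Ability -> UnionMember
  P5: Income <- ParentIncome -> Industry <- Education <- UrbanRes -> Ability -> UnionMember
  P6: Income <- ParentIncome -> Industry <- Education -> Region -> Ability -> UnionMember
  P7: Income <- ParentIncome -> Industry <- Ability -> UnionMember
The empty set is not sufficient: P3 (Income <- ParentIncome -> Region -> Ability -> UnionMember) has no collider blocking it and no conditioned non-collider, so it is open.
Try {ParentIncome}:
  P1: blocked at fork node ParentIncome ∈ conditioning set.
  P2: blocked at fork node ParentIncome ∈ conditioning set.
  P3: blocked at fork node ParentIncome ∈ conditioning set.
  P4: blocked at fork node ParentIncome ∈ conditioning set.
  P5: blocked at fork node ParentIncome ∈ conditioning set.
  P6: blocked at fork node ParentIncome ∈ conditioning set.
  P7: blocked at fork node ParentIncome ∈ conditioning set.
{ParentIncome} contains no descendant of Income and blocks every backdoor path.
No other singleton works — e.g. {UrbanRes} leaves P3 open — so {ParentIncome} is the unique smallest valid adjustment set.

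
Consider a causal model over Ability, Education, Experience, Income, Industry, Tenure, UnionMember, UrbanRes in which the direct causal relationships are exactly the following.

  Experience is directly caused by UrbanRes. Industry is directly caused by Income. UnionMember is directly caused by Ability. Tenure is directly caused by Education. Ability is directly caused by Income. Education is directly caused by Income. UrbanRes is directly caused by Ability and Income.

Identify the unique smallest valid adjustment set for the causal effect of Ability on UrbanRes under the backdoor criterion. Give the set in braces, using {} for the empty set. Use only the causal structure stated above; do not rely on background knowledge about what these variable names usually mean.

Variables eligible for adjustment (non-descendants of Ability, excluding Ability and UrbanRes): {Education, Income, Industry, Tenure}.
Backdoor paths from Ability to UrbanRes:
  P1: Ability <- Income -> UrbanRes
The empty set is not sufficient: P1 (Ability <- Income -> UrbanRes) has no collider blocking it and no conditioned non-collider, so it is open.
Try {Income}:
  P1: blocked at fork node Income ∈ conditioning set.
{Income} contains no descendant of Ability and blocks every backdoor path.
No other singleton works — e.g. {Education} leaves P1 open — so {Income} is the unique smallest valid adjustment set.

{Income}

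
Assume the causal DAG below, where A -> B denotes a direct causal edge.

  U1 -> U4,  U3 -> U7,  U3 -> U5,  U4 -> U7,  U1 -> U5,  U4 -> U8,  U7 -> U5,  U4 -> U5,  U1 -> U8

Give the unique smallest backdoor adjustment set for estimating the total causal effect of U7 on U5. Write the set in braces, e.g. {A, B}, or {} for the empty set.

{U3, U4}

Variables eligible for adjustment (non-descendants of U7, excluding U7 and U5): {U1, U3, U4, U8}.
Backdoor paths from U7 to U5:
  P1: U7 <- U4 <- U1 -> U5
  P2: U7 <- U4 -> U8 <- U1 -> U5
  P3: U7 <- U4 -> U5
  P4: U7 <- U3 -> U5
The empty set is not sufficient: P1 (U7 <- U4 <- U1 -> U5) has no collider blocking it and no conditioned non-collider, so it is open.
Try {U3, U4}:
  P1: blocked at chain node U4 ∈ conditioning set.
  P2: blocked at fork node U4 ∈ conditioning set.
  P3: blocked at fork node U4 ∈ conditioning set.
  P4: blocked at fork node U3 ∈ conditioning set.
{U3, U4} contains no descendant of U7 and blocks every backdoor path.
Every element of {U3, U4} is needed (dropping U3 leaves P4 open; dropping U4 leaves P1 open), so no proper subset is valid.
Among all size-2 subsets of the eligible variables, only {U3, U4} blocks every backdoor path, so it is the unique smallest valid adjustment set.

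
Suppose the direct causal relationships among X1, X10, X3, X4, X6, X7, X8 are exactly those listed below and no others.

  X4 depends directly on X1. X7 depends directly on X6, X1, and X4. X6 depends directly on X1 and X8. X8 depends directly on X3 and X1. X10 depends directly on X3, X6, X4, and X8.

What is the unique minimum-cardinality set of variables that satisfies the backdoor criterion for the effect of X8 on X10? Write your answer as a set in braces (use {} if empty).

{X1, X3}

Variables eligible for adjustment (non-descendants of X8, excluding X8 and X10): {X1, X3, X4}.
Backdoor paths from X8 to X10:
  P1: X8 <- X3 -> X10
  P2: X8 <- X1 -> X4 -> X7 <- X6 -> X10
  P3: X8 <- X1 -> X4 -> X10
  P4: X8 <- X1 -> X6 -> X7 <- X4 -> X10
  P5: X8 <- X1 -> X6 -> X10
  P6: X8 <- X1 -> X7 <- X4 -> X10
  P7: X8 <- X1 -> X7 <- X6 -> X10
The empty set is not sufficient: P1 (X8 <- X3 -> X10) has no collider blocking it and no conditioned non-collider, so it is open.
Try {X1, X3}:
  P1: blocked at fork node X3 ∈ conditioning set.
  P2: blocked at fork node X1 ∈ conditioning set.
  P3: blocked at fork node X1 ∈ conditioning set.
  P4: blocked at fork node X1 ∈ conditioning set.
  P5: blocked at fork node X1 ∈ conditioning set.
  P6: blocked at fork node X1 ∈ conditioning set.
  P7: blocked at fork node X1 ∈ conditioning set.
{X1, X3} contains no descendant of X8 and blocks every backdoor path.
Every element of {X1, X3} is needed (dropping X1 leaves P3 open; dropping X3 leaves P1 open), so no proper subset is valid.
Among all size-2 subsets of the eligible variables, only {X1, X3} blocks every backdoor path, so it is the unique smallest valid adjustment set.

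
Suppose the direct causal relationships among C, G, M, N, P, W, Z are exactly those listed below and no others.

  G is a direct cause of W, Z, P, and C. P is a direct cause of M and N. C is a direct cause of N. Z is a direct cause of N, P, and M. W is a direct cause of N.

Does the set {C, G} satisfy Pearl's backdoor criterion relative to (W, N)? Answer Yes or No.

Backdoor paths from W to N (paths whose first edge points into W):
  P1: W <- G -> C -> N
  P2: W <- G -> Z -> P -> N
  P3: W <- G -> Z -> M <- P -> N
  P4: W <- G -> Z -> N
  P5: W <- G -> P <- Z -> N
  P6: W <- G -> P -> M <- Z -> N
  P7: W <- G -> P -> N
Condition 1 (no descendant of W in the set): holds — descendants of W are {N}; none are in {C, G}.
Condition 2 (every backdoor path blocked by {C, G}):
  P1: blocked at fork node G ∈ conditioning set.
  P2: blocked at fork node G ∈ conditioning set.
  P3: blocked at fork node G ∈ conditioning set.
  P4: blocked at fork node G ∈ conditioning set.
  P5: blocked at fork node G ∈ conditioning set.
  P6: blocked at fork node G ∈ conditioning set.
  P7: blocked at fork node G ∈ conditioning set.
{C, G} satisfies the backdoor criterion.

Yes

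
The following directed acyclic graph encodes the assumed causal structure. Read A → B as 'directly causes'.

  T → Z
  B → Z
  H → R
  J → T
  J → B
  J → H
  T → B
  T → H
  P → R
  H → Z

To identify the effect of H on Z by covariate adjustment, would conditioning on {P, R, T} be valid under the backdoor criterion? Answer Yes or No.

No

Backdoor paths from H to Z (paths whose first edge points into H):
  P1: H <- J -> T -> B -> Z
  P2: H <- J -> T -> Z
  P3: H <- J -> B <- T -> Z
  P4: H <- J -> B -> Z
  P5: H <- T <- J -> B -> Z
  P6: H <- T -> B -> Z
  P7: H <- T -> Z
Condition 1 (no descendant of H in the set): FAILS — R is a descendant of H.
Condition 2 (every backdoor path blocked by {P, R, T}):
  P1: blocked at chain node T ∈ conditioning set.
  P2: blocked at chain node T ∈ conditioning set.
  P3: blocked at collider B (neither it nor any descendant is in the conditioning set).
  P4: open — no interior node is in the conditioning set.
  P5: blocked at chain node T ∈ conditioning set.
  P6: blocked at fork node T ∈ conditioning set.
  P7: blocked at fork node T ∈ conditioning set.
{P, R, T} does not satisfy the backdoor criterion.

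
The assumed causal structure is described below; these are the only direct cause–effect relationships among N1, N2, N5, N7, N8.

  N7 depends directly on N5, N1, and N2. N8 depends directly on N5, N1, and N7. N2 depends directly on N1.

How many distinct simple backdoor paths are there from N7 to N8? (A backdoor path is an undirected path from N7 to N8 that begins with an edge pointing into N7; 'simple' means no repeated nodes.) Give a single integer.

A backdoor path from N7 to N8 is any simple undirected path whose first edge points into N7 (i.e. leaves N7 via a parent).
Parents of N7: {N1, N2, N5}.
Enumerating:
  P1: N7 <- N5 -> N8
  P2: N7 <- N1 -> N8
  P3: N7 <- N2 <- N1 -> N8
That exhausts the simple backdoor paths. Count: 3.

3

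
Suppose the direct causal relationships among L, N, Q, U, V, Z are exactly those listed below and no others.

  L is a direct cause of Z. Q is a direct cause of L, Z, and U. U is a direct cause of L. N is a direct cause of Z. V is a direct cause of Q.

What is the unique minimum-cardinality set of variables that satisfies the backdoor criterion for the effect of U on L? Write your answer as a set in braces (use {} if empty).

Variables eligible for adjustment (non-descendants of U, excluding U and L): {N, Q, V}.
Backdoor paths from U to L:
  P1: U <- Q -> L
  P2: U <- Q -> Z <- L
The empty set is not sufficient: P1 (U <- Q -> L) has no collider blocking it and no conditioned non-collider, so it is open.
Try {Q}:
  P1: blocked at fork node Q ∈ conditioning set.
  P2: blocked at fork node Q ∈ conditioning set.
{Q} contains no descendant of U and blocks every backdoor path.
No other singleton works — e.g. {V} leaves P1 open — so {Q} is the unique smallest valid adjustment set.

{Q}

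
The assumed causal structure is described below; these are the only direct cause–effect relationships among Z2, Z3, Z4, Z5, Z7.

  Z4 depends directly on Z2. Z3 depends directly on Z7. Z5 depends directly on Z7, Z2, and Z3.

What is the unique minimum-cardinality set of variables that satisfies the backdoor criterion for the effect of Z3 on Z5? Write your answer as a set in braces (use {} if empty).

Variables eligible for adjustment (non-descendants of Z3, excluding Z3 and Z5): {Z2, Z4, Z7}.
Backdoor paths from Z3 to Z5:
  P1: Z3 <- Z7 -> Z5
The empty set is not sufficient: P1 (Z3 <- Z7 -> Z5) has no collider blocking it and no conditioned non-collider, so it is open.
Try {Z7}:
  P1: blocked at fork node Z7 ∈ conditioning set.
{Z7} contains no descendant of Z3 and blocks every backdoor path.
No other singleton works — e.g. {Z2} leaves P1 open — so {Z7} is the unique smallest valid adjustment set.

{Z7}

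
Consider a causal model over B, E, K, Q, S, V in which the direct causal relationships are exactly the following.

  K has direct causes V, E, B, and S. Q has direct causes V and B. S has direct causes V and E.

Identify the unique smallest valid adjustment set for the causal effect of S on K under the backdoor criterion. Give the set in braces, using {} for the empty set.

{E, V}

Variables eligible for adjustment (non-descendants of S, excluding S and K): {B, E, Q, V}.
Backdoor paths from S to K:
  P1: S <- E -> K
  P2: S <- V -> Q <- B -> K
  P3: S <- V -> K
The empty set is not sufficient: P1 (S <- E -> K) has no collider blocking it and no conditioned non-collider, so it is open.
Try {E, V}:
  P1: blocked at fork node E ∈ conditioning set.
  P2: blocked at fork node V ∈ conditioning set.
  P3: blocked at fork node V ∈ conditioning set.
{E, V} contains no descendant of S and blocks every backdoor path.
Every element of {E, V} is needed (dropping E leaves P1 open; dropping V leaves P3 open), so no proper subset is valid.
Among all size-2 subsets of the eligible variables, only {E, V} blocks every backdoor path, so it is the unique smallest valid adjustment set.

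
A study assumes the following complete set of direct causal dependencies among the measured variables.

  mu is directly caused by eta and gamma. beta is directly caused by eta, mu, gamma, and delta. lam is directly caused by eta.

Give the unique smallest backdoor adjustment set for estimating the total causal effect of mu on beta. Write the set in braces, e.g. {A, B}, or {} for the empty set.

{eta, gamma}

Variables eligible for adjustment (non-descendants of mu, excluding mu and beta): {delta, eta, gamma, lam}.
Backdoor paths from mu to beta:
  P1: mu <- eta -> beta
  P2: mu <- gamma -> beta
The empty set is not sufficient: P1 (mu <- eta -> beta) has no collider blocking it and no conditioned non-collider, so it is open.
Try {eta, gamma}:
  P1: blocked at fork node eta ∈ conditioning set.
  P2: blocked at fork node gamma ∈ conditioning set.
{eta, gamma} contains no descendant of mu and blocks every backdoor path.
Every element of {eta, gamma} is needed (dropping eta leaves P1 open; dropping gamma leaves P2 open), so no proper subset is valid.
Among all size-2 subsets of the eligible variables, only {eta, gamma} blocks every backdoor path, so it is the unique smallest valid adjustment set.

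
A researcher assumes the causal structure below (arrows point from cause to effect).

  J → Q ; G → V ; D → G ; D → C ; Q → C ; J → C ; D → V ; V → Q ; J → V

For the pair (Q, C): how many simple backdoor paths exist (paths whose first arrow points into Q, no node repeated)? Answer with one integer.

6

A backdoor path from Q to C is any simple undirected path whose first edge points into Q (i.e. leaves Q via a parent).
Parents of Q: {J, V}.
Enumerating:
  P1: Q <- J -> V <- D -> C
  P2: Q <- J -> V <- G <- D -> C
  P3: Q <- J -> C
  P4: Q <- V <- J -> C
  P5: Q <- V <- D -> C
  P6: Q <- V <- G <- D -> C
That exhausts the simple backdoor paths. Count: 6.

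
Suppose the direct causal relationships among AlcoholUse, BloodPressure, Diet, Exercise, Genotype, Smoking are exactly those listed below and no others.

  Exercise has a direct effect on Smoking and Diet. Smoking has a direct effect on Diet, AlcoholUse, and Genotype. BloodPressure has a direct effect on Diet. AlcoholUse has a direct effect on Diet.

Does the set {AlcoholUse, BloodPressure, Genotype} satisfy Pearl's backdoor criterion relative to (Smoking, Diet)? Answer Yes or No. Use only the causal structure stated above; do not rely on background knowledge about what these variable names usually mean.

Backdoor paths from Smoking to Diet (paths whose first edge points into Smoking):
  P1: Smoking <- Exercise -> Diet
Condition 1 (no descendant of Smoking in the set): FAILS — AlcoholUse and Genotype are descendants of Smoking.
Condition 2 (every backdoor path blocked by {AlcoholUse, BloodPressure, Genotype}):
  P1: open — no interior node is in the conditioning set.
{AlcoholUse, BloodPressure, Genotype} does not satisfy the backdoor criterion.

No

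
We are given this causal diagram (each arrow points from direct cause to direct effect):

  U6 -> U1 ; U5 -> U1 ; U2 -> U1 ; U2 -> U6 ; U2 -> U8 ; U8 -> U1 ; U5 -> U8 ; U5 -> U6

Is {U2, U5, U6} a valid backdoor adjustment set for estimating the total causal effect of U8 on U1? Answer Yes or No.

Backdoor paths from U8 to U1 (paths whose first edge points into U8):
  P1: U8 <- U5 -> U6 <- U2 -> U1
  P2: U8 <- U5 -> U6 -> U1
  P3: U8 <- U5 -> U1
  P4: U8 <- U2 -> U6 <- U5 -> U1
  P5: U8 <- U2 -> U6 -> U1
  P6: U8 <- U2 -> U1
Condition 1 (no descendant of U8 in the set): holds — descendants of U8 are {U1}; none are in {U2, U5, U6}.
Condition 2 (every backdoor path blocked by {U2, U5, U6}):
  P1: blocked at fork node U5 ∈ conditioning set.
  P2: blocked at fork node U5 ∈ conditioning set.
  P3: blocked at fork node U5 ∈ conditioning set.
  P4: blocked at fork node U2 ∈ conditioning set.
  P5: blocked at fork node U2 ∈ conditioning set.
  P6: blocked at fork node U2 ∈ conditioning set.
{U2, U5, U6} satisfies the backdoor criterion.

Yes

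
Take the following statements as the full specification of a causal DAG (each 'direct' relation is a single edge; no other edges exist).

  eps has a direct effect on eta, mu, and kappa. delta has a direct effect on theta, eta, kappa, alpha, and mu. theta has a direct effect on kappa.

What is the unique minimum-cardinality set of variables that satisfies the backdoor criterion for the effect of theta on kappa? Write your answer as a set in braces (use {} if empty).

Variables eligible for adjustment (non-descendants of theta, excluding theta and kappa): {alpha, delta, eps, eta, mu}.
Backdoor paths from theta to kappa:
  P1: theta <- delta -> kappa
  P2: theta <- delta -> mu <- eps -> kappa
  P3: theta <- delta -> eta <- eps -> kappa
The empty set is not sufficient: P1 (theta <- delta -> kappa) has no collider blocking it and no conditioned non-collider, so it is open.
Try {delta}:
  P1: blocked at fork node delta ∈ conditioning set.
  P2: blocked at fork node delta ∈ conditioning set.
  P3: blocked at fork node delta ∈ conditioning set.
{delta} contains no descendant of theta and blocks every backdoor path.
No other singleton works — e.g. {eps} leaves P1 open — so {delta} is the unique smallest valid adjustment set.

{delta}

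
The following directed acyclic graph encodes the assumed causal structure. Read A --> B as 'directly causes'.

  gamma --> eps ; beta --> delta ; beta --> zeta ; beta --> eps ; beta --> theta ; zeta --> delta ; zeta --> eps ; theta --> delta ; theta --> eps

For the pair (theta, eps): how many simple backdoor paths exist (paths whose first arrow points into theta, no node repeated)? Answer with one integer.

3

A backdoor path from theta to eps is any simple undirected path whose first edge points into theta (i.e. leaves theta via a parent).
Parents of theta: {beta}.
Enumerating:
  P1: theta <- beta -> zeta -> eps
  P2: theta <- beta -> delta <- zeta -> eps
  P3: theta <- beta -> eps
That exhausts the simple backdoor paths. Count: 3.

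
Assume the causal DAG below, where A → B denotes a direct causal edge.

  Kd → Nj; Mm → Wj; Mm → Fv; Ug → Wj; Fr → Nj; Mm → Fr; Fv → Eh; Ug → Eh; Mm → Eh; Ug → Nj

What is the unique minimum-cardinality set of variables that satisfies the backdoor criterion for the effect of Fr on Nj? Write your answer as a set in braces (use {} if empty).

Variables eligible for adjustment (non-descendants of Fr, excluding Fr and Nj): {Eh, Fv, Kd, Mm, Ug, Wj}.
Backdoor paths from Fr to Nj:
  P1: Fr <- Mm -> Wj <- Ug -> Nj
  P2: Fr <- Mm -> Fv -> Eh <- Ug -> Nj
  P3: Fr <- Mm -> Eh <- Ug -> Nj
Each backdoor path contains an unconditioned collider, so every path is already blocked with the empty conditioning set:
  P1: blocked at collider Wj (neither it nor any descendant is in the conditioning set).
  P2: blocked at collider Eh (neither it nor any descendant is in the conditioning set).
  P3: blocked at collider Eh (neither it nor any descendant is in the conditioning set).
The empty set is therefore the unique smallest valid set.

{}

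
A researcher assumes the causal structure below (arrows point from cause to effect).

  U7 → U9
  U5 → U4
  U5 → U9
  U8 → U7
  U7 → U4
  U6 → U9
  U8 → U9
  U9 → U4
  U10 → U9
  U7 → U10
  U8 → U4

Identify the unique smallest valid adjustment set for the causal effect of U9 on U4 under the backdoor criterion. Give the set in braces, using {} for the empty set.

{U5, U7, U8}

Variables eligible for adjustment (non-descendants of U9, excluding U9 and U4): {U10, U5, U6, U7, U8}.
Backdoor paths from U9 to U4:
  P1: U9 <- U5 -> U4
  P2: U9 <- U8 -> U7 -> U4
  P3: U9 <- U8 -> U4
  P4: U9 <- U7 <- U8 -> U4
  P5: U9 <- U7 -> U4
  P6: U9 <- U10 <- U7 <- U8 -> U4
  P7: U9 <- U10 <- U7 -> U4
The empty set is not sufficient: P1 (U9 <- U5 -> U4) has no collider blocking it and no conditioned non-collider, so it is open.
Try {U5, U7, U8}:
  P1: blocked at fork node U5 ∈ conditioning set.
  P2: blocked at fork node U8 ∈ conditioning set.
  P3: blocked at fork node U8 ∈ conditioning set.
  P4: blocked at chain node U7 ∈ conditioning set.
  P5: blocked at fork node U7 ∈ conditioning set.
  P6: blocked at chain node U7 ∈ conditioning set.
  P7: blocked at fork node U7 ∈ conditioning set.
{U5, U7, U8} contains no descendant of U9 and blocks every backdoor path.
Every element of {U5, U7, U8} is needed (dropping U5 leaves P1 open; dropping U7 leaves P5 open; dropping U8 leaves P3 open), so no proper subset is valid.
Among all size-3 subsets of the eligible variables, only {U5, U7, U8} blocks every backdoor path, so it is the unique smallest valid adjustment set.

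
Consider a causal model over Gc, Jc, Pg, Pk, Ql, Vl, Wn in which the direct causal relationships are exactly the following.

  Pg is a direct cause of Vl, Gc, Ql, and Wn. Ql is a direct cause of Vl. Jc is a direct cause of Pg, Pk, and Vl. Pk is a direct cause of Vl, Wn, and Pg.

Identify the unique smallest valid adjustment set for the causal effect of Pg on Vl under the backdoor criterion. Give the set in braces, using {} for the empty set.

{Jc, Pk}

Variables eligible for adjustment (non-descendants of Pg, excluding Pg and Vl): {Jc, Pk}.
Backdoor paths from Pg to Vl:
  P1: Pg <- Jc -> Pk -> Vl
  P2: Pg <- Jc -> Vl
  P3: Pg <- Pk <- Jc -> Vl
  P4: Pg <- Pk -> Vl
The empty set is not sufficient: P1 (Pg <- Jc -> Pk -> Vl) has no collider blocking it and no conditioned non-collider, so it is open.
Try {Jc, Pk}:
  P1: blocked at fork node Jc ∈ conditioning set.
  P2: blocked at fork node Jc ∈ conditioning set.
  P3: blocked at chain node Pk ∈ conditioning set.
  P4: blocked at fork node Pk ∈ conditioning set.
{Jc, Pk} contains no descendant of Pg and blocks every backdoor path.
Every element of {Jc, Pk} is needed (dropping Jc leaves P2 open; dropping Pk leaves P4 open), so no proper subset is valid.
Among all size-2 subsets of the eligible variables, only {Jc, Pk} blocks every backdoor path, so it is the unique smallest valid adjustment set.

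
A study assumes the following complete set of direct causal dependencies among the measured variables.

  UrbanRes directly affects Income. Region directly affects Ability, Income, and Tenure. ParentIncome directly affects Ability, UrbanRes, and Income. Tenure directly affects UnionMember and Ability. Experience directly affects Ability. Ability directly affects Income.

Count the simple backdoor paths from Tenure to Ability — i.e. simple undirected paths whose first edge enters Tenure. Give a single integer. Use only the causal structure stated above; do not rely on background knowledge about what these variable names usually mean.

4

A backdoor path from Tenure to Ability is any simple undirected path whose first edge points into Tenure (i.e. leaves Tenure via a parent).
Parents of Tenure: {Region}.
Enumerating:
  P1: Tenure <- Region -> Ability
  P2: Tenure <- Region -> Income <- ParentIncome -> Ability
  P3: Tenure <- Region -> Income <- Ability
  P4: Tenure <- Region -> Income <- UrbanRes <- ParentIncome -> Ability
That exhausts the simple backdoor paths. Count: 4.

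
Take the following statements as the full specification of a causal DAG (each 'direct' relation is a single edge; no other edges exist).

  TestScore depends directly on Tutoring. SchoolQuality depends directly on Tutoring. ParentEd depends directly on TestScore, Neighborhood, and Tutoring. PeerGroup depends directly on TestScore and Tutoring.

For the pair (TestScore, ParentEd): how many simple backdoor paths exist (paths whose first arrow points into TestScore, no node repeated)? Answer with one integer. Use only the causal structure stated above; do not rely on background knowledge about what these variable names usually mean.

1

A backdoor path from TestScore to ParentEd is any simple undirected path whose first edge points into TestScore (i.e. leaves TestScore via a parent).
Parents of TestScore: {Tutoring}.
Enumerating:
  P1: TestScore <- Tutoring -> ParentEd
That exhausts the simple backdoor paths. Count: 1.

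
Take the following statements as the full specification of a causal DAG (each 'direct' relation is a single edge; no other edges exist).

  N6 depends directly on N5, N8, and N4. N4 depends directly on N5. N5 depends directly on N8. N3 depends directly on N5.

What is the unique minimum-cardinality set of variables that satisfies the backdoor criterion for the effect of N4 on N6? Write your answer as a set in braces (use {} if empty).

{N5}

Variables eligible for adjustment (non-descendants of N4, excluding N4 and N6): {N3, N5, N8}.
Backdoor paths from N4 to N6:
  P1: N4 <- N5 <- N8 -> N6
  P2: N4 <- N5 -> N6
The empty set is not sufficient: P1 (N4 <- N5 <- N8 -> N6) has no collider blocking it and no conditioned non-collider, so it is open.
Try {N5}:
  P1: blocked at chain node N5 ∈ conditioning set.
  P2: blocked at fork node N5 ∈ conditioning set.
{N5} contains no descendant of N4 and blocks every backdoor path.
No other singleton works — e.g. {N8} leaves P2 open — so {N5} is the unique smallest valid adjustment set.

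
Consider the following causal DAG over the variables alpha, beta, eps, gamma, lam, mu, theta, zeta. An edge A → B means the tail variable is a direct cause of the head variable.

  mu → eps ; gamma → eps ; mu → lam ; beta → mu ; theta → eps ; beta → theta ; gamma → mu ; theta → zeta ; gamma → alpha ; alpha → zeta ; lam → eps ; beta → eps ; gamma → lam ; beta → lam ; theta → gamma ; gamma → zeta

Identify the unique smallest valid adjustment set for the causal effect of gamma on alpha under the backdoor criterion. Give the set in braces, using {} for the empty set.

Variables eligible for adjustment (non-descendants of gamma, excluding gamma and alpha): {beta, theta}.
Backdoor paths from gamma to alpha:
  P1: gamma <- theta -> zeta <- alpha
Each backdoor path contains an unconditioned collider, so every path is already blocked with the empty conditioning set:
  P1: blocked at collider zeta (neither it nor any descendant is in the conditioning set).
The empty set is therefore the unique smallest valid set.

{}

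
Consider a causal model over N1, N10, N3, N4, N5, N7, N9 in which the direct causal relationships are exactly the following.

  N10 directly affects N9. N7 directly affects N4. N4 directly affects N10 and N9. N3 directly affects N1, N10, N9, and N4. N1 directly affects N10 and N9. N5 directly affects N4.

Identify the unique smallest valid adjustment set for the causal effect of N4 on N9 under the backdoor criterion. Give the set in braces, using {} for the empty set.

Variables eligible for adjustment (non-descendants of N4, excluding N4 and N9): {N1, N3, N5, N7}.
Backdoor paths from N4 to N9:
  P1: N4 <- N3 -> N1 -> N10 -> N9
  P2: N4 <- N3 -> N1 -> N9
  P3: N4 <- N3 -> N10 <- N1 -> N9
  P4: N4 <- N3 -> N10 -> N9
  P5: N4 <- N3 -> N9
The empty set is not sufficient: P1 (N4 <- N3 -> N1 -> N10 -> N9) has no collider blocking it and no conditioned non-collider, so it is open.
Try {N3}:
  P1: blocked at fork node N3 ∈ conditioning set.
  P2: blocked at fork node N3 ∈ conditioning set.
  P3: blocked at fork node N3 ∈ conditioning set.
  P4: blocked at fork node N3 ∈ conditioning set.
  P5: blocked at fork node N3 ∈ conditioning set.
{N3} contains no descendant of N4 and blocks every backdoor path.
No other singleton works — e.g. {N5} leaves P1 open — so {N3} is the unique smallest valid adjustment set.

{N3}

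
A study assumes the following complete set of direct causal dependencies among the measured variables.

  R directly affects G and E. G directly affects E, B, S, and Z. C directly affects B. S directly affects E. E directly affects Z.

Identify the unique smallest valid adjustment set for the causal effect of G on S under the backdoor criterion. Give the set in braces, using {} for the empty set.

Variables eligible for adjustment (non-descendants of G, excluding G and S): {C, R}.
Backdoor paths from G to S:
  P1: G <- R -> E <- S
Each backdoor path contains an unconditioned collider, so every path is already blocked with the empty conditioning set:
  P1: blocked at collider E (neither it nor any descendant is in the conditioning set).
The empty set is therefore the unique smallest valid set.

{}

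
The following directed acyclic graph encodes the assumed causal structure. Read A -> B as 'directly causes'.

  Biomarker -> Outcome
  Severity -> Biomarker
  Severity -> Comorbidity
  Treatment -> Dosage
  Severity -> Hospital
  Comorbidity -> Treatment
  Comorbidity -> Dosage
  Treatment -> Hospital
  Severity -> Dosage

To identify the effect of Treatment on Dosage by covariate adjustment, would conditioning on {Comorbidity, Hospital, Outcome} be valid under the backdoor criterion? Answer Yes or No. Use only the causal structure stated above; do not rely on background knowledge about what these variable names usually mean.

No

Backdoor paths from Treatment to Dosage (paths whose first edge points into Treatment):
  P1: Treatment <- Comorbidity <- Severity -> Dosage
  P2: Treatment <- Comorbidity -> Dosage
Condition 1 (no descendant of Treatment in the set): FAILS — Hospital is a descendant of Treatment.
Condition 2 (every backdoor path blocked by {Comorbidity, Hospital, Outcome}):
  P1: blocked at chain node Comorbidity ∈ conditioning set.
  P2: blocked at fork node Comorbidity ∈ conditioning set.
{Comorbidity, Hospital, Outcome} does not satisfy the backdoor criterion.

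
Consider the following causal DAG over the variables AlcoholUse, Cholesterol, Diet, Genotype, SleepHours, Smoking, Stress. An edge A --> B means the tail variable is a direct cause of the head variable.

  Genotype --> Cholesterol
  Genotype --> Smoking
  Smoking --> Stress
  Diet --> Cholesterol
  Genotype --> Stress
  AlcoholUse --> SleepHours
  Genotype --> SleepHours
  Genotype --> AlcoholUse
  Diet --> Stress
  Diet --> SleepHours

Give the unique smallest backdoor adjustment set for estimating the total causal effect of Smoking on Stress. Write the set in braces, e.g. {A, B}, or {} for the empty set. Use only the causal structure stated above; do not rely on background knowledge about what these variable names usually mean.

{Genotype}

Variables eligible for adjustment (non-descendants of Smoking, excluding Smoking and Stress): {AlcoholUse, Cholesterol, Diet, Genotype, SleepHours}.
Backdoor paths from Smoking to Stress:
  P1: Smoking <- Genotype -> Stress
  P2: Smoking <- Genotype -> AlcoholUse -> SleepHours <- Diet -> Stress
  P3: Smoking <- Genotype -> Cholesterol <- Diet -> Stress
  P4: Smoking <- Genotype -> SleepHours <- Diet -> Stress
The empty set is not sufficient: P1 (Smoking <- Genotype -> Stress) has no collider blocking it and no conditioned non-collider, so it is open.
Try {Genotype}:
  P1: blocked at fork node Genotype ∈ conditioning set.
  P2: blocked at fork node Genotype ∈ conditioning set.
  P3: blocked at fork node Genotype ∈ conditioning set.
  P4: blocked at fork node Genotype ∈ conditioning set.
{Genotype} contains no descendant of Smoking and blocks every backdoor path.
No other singleton works — e.g. {Diet} leaves P1 open — so {Genotype} is the unique smallest valid adjustment set.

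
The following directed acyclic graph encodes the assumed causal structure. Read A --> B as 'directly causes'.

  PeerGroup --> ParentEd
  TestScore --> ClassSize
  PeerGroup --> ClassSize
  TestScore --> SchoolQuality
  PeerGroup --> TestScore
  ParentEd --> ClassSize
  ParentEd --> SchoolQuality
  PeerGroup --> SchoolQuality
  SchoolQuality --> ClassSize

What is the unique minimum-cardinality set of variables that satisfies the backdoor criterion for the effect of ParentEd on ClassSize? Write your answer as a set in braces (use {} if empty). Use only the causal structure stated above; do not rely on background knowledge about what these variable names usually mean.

Variables eligible for adjustment (non-descendants of ParentEd, excluding ParentEd and ClassSize): {PeerGroup, TestScore}.
Backdoor paths from ParentEd to ClassSize:
  P1: ParentEd <- PeerGroup -> TestScore -> SchoolQuality -> ClassSize
  P2: ParentEd <- PeerGroup -> TestScore -> ClassSize
  P3: ParentEd <- PeerGroup -> SchoolQuality <- TestScore -> ClassSize
  P4: ParentEd <- PeerGroup -> SchoolQuality -> ClassSize
  P5: ParentEd <- PeerGroup -> ClassSize
The empty set is not sufficient: P1 (ParentEd <- PeerGroup -> TestScore -> SchoolQuality -> ClassSize) has no collider blocking it and no conditioned non-collider, so it is open.
Try {PeerGroup}:
  P1: blocked at fork node PeerGroup ∈ conditioning set.
  P2: blocked at fork node PeerGroup ∈ conditioning set.
  P3: blocked at fork node PeerGroup ∈ conditioning set.
  P4: blocked at fork node PeerGroup ∈ conditioning set.
  P5: blocked at fork node PeerGroup ∈ conditioning set.
{PeerGroup} contains no descendant of ParentEd and blocks every backdoor path.
No other singleton works — e.g. {TestScore} leaves P4 open — so {PeerGroup} is the unique smallest valid adjustment set.

{PeerGroup}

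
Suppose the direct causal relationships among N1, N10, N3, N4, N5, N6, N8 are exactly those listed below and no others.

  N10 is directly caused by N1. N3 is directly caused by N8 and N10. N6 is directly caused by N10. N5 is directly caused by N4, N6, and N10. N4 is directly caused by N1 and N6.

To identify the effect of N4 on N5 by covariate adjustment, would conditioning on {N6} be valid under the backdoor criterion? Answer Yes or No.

Backdoor paths from N4 to N5 (paths whose first edge points into N4):
  P1: N4 <- N1 -> N10 -> N6 -> N5
  P2: N4 <- N1 -> N10 -> N5
  P3: N4 <- N6 <- N10 -> N5
  P4: N4 <- N6 -> N5
Condition 1 (no descendant of N4 in the set): holds — descendants of N4 are {N5}; none are in {N6}.
Condition 2 (every backdoor path blocked by {N6}):
  P1: blocked at chain node N6 ∈ conditioning set.
  P2: open — no interior node is in the conditioning set.
  P3: blocked at chain node N6 ∈ conditioning set.
  P4: blocked at fork node N6 ∈ conditioning set.
{N6} does not satisfy the backdoor criterion.

No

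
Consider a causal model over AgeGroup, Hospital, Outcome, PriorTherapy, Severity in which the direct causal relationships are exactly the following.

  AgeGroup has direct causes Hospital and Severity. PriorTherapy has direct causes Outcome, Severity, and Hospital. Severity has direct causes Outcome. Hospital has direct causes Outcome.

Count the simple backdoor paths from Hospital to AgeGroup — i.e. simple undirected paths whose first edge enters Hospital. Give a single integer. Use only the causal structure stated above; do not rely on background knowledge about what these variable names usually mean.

2

A backdoor path from Hospital to AgeGroup is any simple undirected path whose first edge points into Hospital (i.e. leaves Hospital via a parent).
Parents of Hospital: {Outcome}.
Enumerating:
  P1: Hospital <- Outcome -> Severity -> AgeGroup
  P2: Hospital <- Outcome -> PriorTherapy <- Severity -> AgeGroup
That exhausts the simple backdoor paths. Count: 2.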